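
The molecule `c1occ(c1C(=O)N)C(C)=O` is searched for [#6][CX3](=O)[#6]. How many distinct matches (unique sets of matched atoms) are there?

1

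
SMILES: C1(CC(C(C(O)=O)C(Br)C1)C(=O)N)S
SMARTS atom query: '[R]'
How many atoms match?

6

The query [R] means: R matches any atom that is part of a ring.
Check the 14 heavy atoms by environment: 6× C (in 6-ring) → match; 1× Br (acyclic) → no; 2× C (acyclic) → no; 3× O (acyclic) → no; 1× N (acyclic) → no; 1× S (acyclic) → no.
That gives 6 matching atoms.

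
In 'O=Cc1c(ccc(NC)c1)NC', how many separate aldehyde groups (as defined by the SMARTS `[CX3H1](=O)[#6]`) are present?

[CX3H1](=O)[#6] is the SMARTS for an aldehyde: an sp2 carbon with one H, double-bonded to O and single-bonded to carbon.
Exactly one fragment in the molecule meets all constraints, giving 1 match.

1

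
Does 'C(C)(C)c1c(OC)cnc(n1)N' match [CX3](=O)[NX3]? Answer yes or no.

No

The pattern [CX3](=O)[NX3] describes a carbonyl carbon bonded to a trivalent nitrogen — an amide.
The closest candidate here is a primary amino group (-NH2), but the -NH2 is not attached to a carbonyl carbon. No other fragment satisfies the full query, so there is no match.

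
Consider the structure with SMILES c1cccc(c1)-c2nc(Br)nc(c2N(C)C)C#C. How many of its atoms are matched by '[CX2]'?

Check the 18 heavy atoms by environment: 2× n (aromatic, X2) → no; 10× c (aromatic, X3) → no; 1× N (X3) → no; 2× C (X4) → no; 2× C (X2) → match; 1× Br (X1) → no.
That gives 2 matching atoms.

2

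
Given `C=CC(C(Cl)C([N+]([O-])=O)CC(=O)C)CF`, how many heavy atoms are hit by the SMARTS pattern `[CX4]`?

6

Check the 15 heavy atoms by environment: 6× C (X4) → match; 3× C (X3) → no; 2× O (X1) → no; 1× F (X1) → no; 1× N (charge +1, X3) → no; 1× O (charge -1, X1) → no; 1× Cl (X1) → no.
That gives 6 matching atoms.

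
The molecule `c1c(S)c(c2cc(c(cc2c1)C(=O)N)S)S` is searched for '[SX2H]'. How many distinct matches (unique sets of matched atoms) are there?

3

[SX2H] is the SMARTS for a thiol: an aliphatic sulfur with two connections, one being H.
The molecule carries 3 separate instances of a thiol (-SH) meeting every constraint; each maps to a distinct set of atoms, giving 3 matches.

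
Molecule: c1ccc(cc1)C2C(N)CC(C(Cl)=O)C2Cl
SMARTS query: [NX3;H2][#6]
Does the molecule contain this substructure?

The pattern [NX3;H2][#6] describes a trivalent nitrogen with two H attached to carbon — a primary amine.
The molecule carries a primary amino group (-NH2), whose atoms satisfy every constraint of the query, so the pattern matches.

Yes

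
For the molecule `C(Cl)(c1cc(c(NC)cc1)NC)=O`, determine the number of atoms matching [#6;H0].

The query [#6;H0] means: any carbon with no attached hydrogen.
Check the 13 heavy atoms by environment: 3× c (aromatic, H1) → no; 3× c (aromatic, H0) → match; 1× C (H0) → match; 1× O (H0) → no; 1× Cl (H0) → no; 2× N (H1) → no; 2× C (H3) → no.
Summing the matching environments: 3 + 1 = 4 matching atoms.

4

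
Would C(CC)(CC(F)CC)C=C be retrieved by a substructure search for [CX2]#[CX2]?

No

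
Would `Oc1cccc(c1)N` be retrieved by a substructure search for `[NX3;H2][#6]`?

The pattern [NX3;H2][#6] describes a trivalent nitrogen with two H attached to carbon — a primary amine.
The molecule carries a primary amino group (-NH2), whose atoms satisfy every constraint of the query, so the pattern matches.

Yes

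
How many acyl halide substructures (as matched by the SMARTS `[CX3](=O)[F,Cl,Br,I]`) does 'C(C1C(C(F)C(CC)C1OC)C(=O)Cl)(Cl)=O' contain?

2

[CX3](=O)[F,Cl,Br,I] is the SMARTS for an acyl halide: a carbonyl carbon bonded to a halogen.
The molecule carries 2 separate instances of an acyl chloride (-C(=O)Cl) meeting every constraint; each maps to a distinct set of atoms, giving 2 matches.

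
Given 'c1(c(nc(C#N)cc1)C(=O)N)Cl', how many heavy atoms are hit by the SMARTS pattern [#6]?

7

The query [#6] means: #6 matches any atom with atomic number 6 (carbon, aromatic or aliphatic).
Check the 12 heavy atoms by environment: 1× n (aromatic) → no; 5× c (aromatic) → match; 1× Cl → no; 2× C → match; 2× N → no; 1× O → no.
Summing the matching environments: 5 + 2 = 7 matching atoms.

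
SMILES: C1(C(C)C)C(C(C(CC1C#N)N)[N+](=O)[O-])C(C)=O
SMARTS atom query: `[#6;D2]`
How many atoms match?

Check the 18 heavy atoms by environment: 7× C (D3) → no; 2× C (D2) → match; 1× N (charge +1, D3) → no; 1× O (charge -1, D1) → no; 2× O (D1) → no; 3× C (D1) → no; 2× N (D1) → no.
That gives 2 matching atoms.

2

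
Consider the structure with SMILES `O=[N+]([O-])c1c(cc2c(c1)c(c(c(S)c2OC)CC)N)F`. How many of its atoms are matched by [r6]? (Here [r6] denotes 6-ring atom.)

10

Check the 20 heavy atoms by environment: 10× c (aromatic, in 6-ring) → match; 1× N (charge +1, acyclic) → no; 1× O (charge -1, acyclic) → no; 2× O (acyclic) → no; 1× N (acyclic) → no; 3× C (acyclic) → no; 1× S (acyclic) → no; 1× F (acyclic) → no.
That gives 10 matching atoms.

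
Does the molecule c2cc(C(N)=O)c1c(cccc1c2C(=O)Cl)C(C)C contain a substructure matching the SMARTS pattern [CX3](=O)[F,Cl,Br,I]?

Yes

The pattern [CX3](=O)[F,Cl,Br,I] describes a carbonyl carbon bonded to a halogen — an acyl halide.
The molecule carries an acyl chloride (-C(=O)Cl), whose atoms satisfy every constraint of the query, so the pattern matches.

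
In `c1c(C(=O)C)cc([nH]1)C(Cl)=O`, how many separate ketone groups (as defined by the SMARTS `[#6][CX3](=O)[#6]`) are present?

1

[#6][CX3](=O)[#6] is the SMARTS for a ketone: a carbonyl carbon (no H) flanked by two carbons.
Exactly one fragment in the molecule meets all constraints, giving 1 match.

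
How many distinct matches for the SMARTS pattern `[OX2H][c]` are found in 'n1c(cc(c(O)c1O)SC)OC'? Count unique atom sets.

2

[OX2H][c] is the SMARTS for a phenol: a hydroxyl oxygen attached to an aromatic carbon.
The molecule carries 2 separate instances of a hydroxyl group (-OH) meeting every constraint; each maps to a distinct set of atoms, giving 2 matches.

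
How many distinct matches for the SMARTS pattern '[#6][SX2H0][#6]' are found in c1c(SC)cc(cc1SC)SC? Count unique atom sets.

[#6][SX2H0][#6] is the SMARTS for a thioether: an aliphatic sulfur bridging two carbons with no H on the sulfur.
The molecule carries 3 separate instances of a methylthio ether (-SCH3) meeting every constraint; each maps to a distinct set of atoms, giving 3 matches.

3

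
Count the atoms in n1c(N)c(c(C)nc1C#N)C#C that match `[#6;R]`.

Check the 12 heavy atoms by environment: 2× n (aromatic, in 6-ring) → no; 4× c (aromatic, in 6-ring) → match; 4× C (acyclic) → no; 2× N (acyclic) → no.
That gives 4 matching atoms.

4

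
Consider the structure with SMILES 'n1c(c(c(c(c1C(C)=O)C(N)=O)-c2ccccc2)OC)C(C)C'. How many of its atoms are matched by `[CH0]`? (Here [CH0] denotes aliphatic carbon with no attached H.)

The query [CH0] means: aliphatic carbon with no attached hydrogen.
Check the 23 heavy atoms by environment: 1× n (aromatic, H0) → no; 6× c (aromatic, H0) → no; 2× C (H0) → match; 3× O (H0) → no; 4× C (H3) → no; 1× N (H2) → no; 5× c (aromatic, H1) → no; 1× C (H1) → no.
That gives 2 matching atoms.

2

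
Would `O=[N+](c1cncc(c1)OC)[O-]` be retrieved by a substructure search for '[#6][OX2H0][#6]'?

The pattern [#6][OX2H0][#6] describes an aliphatic oxygen bridging two carbons with no H on the oxygen — an ether.
The molecule carries a methoxy ether (-OCH3), whose atoms satisfy every constraint of the query, so the pattern matches.

Yes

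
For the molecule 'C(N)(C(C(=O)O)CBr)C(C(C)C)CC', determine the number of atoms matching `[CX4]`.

The query [CX4] means: C with X4: aliphatic carbon with exactly 4 total connections (bonds + H).
Check the 14 heavy atoms by environment: 9× C (X4) → match; 1× Br (X1) → no; 1× C (X3) → no; 1× O (X1) → no; 1× O (X2) → no; 1× N (X3) → no.
That gives 9 matching atoms.

9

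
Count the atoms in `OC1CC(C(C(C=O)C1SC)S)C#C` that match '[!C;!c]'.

4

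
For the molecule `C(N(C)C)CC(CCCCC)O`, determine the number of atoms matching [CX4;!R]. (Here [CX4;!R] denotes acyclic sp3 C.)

10

The query [CX4;!R] means: aliphatic carbon with four total connections, not in a ring.
Check the 12 heavy atoms by environment: 10× C (X4, acyclic) → match; 1× O (X2, acyclic) → no; 1× N (X3, acyclic) → no.
That gives 10 matching atoms.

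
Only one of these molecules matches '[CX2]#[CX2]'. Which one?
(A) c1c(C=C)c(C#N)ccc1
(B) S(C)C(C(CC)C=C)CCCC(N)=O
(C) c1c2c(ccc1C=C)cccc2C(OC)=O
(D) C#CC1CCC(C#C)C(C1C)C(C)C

D

[CX2]#[CX2] describes a carbon-carbon triple bond (an alkyne).
(A) has a vinyl group (-CH=CH2) but the C=C is a double bond; both carbons are CX3, not CX2.
(B) has a vinyl group (-CH=CH2) but the C=C is a double bond; both carbons are CX3, not CX2.
(C) has a vinyl group (-CH=CH2) but the C=C is a double bond; both carbons are CX3, not CX2.
(D) contains an ethynyl group (-C#CH), which satisfies every atom and bond constraint.
So the answer is (D).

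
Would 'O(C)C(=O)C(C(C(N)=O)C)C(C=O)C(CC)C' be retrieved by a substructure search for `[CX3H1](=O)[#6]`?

Yes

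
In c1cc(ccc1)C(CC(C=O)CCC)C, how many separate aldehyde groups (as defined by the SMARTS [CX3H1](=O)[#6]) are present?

1

[CX3H1](=O)[#6] is the SMARTS for an aldehyde: an sp2 carbon with one H, double-bonded to O and single-bonded to carbon.
Exactly one fragment in the molecule meets all constraints, giving 1 match.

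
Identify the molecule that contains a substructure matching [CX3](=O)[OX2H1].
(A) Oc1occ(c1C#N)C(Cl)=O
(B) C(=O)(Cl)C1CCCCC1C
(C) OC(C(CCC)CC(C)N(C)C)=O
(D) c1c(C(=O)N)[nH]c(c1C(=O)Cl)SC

C

[CX3](=O)[OX2H1] describes an sp2 carbon double-bonded to O and single-bonded to an -OH oxygen (a carboxylic acid).
(A) has an acyl chloride (-C(=O)Cl) but the carbonyl is bonded to Cl, not to an -OH oxygen.
(B) has an acyl chloride (-C(=O)Cl) but the carbonyl is bonded to Cl, not to an -OH oxygen.
(C) contains a carboxylic acid group (-C(=O)OH), which satisfies every atom and bond constraint.
(D) has a primary amide (-C(=O)NH2) but the carbonyl is bonded to N, not to an -OH oxygen.
So the answer is (C).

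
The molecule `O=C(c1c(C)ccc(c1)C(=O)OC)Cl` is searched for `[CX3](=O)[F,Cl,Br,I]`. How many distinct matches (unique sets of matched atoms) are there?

1

[CX3](=O)[F,Cl,Br,I] is the SMARTS for an acyl halide: a carbonyl carbon bonded to a halogen.
Exactly one fragment in the molecule meets all constraints, giving 1 match.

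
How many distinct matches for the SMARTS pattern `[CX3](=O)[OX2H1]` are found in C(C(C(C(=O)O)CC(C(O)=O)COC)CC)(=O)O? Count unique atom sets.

[CX3](=O)[OX2H1] is the SMARTS for a carboxylic acid: an sp2 carbon double-bonded to O and single-bonded to an -OH oxygen.
The molecule carries 3 separate instances of a carboxylic acid group (-C(=O)OH) meeting every constraint; each maps to a distinct set of atoms, giving 3 matches.

3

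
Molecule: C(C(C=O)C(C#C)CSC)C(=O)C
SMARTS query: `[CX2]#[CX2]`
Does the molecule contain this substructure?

Yes

The pattern [CX2]#[CX2] describes a carbon-carbon triple bond — an alkyne.
The molecule carries an ethynyl group (-C#CH), whose atoms satisfy every constraint of the query, so the pattern matches.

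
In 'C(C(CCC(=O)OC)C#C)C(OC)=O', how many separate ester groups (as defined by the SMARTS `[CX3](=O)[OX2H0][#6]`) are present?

2

[CX3](=O)[OX2H0][#6] is the SMARTS for an ester: a carbonyl carbon bonded to an oxygen that is itself bonded to carbon (no H on that O).
The molecule carries 2 separate instances of a methyl-ester group (-C(=O)OCH3) meeting every constraint; each maps to a distinct set of atoms, giving 2 matches.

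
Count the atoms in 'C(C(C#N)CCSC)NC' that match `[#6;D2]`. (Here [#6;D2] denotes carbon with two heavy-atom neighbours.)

4

Check the 10 heavy atoms by environment: 4× C (D2) → match; 1× C (D3) → no; 1× N (D1) → no; 1× N (D2) → no; 2× C (D1) → no; 1× S (D2) → no.
That gives 4 matching atoms.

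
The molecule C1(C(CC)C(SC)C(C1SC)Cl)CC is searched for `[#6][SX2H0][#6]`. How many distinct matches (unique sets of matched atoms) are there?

2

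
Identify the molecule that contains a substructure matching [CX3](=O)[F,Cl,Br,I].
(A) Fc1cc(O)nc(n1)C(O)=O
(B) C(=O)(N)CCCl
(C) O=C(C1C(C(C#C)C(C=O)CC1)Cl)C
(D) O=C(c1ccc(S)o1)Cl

D

[CX3](=O)[F,Cl,Br,I] describes a carbonyl carbon bonded to a halogen (an acyl halide).
(A) has a carboxylic acid group (-C(=O)OH) but the carbonyl is bonded to -OH, not to a halogen.
(B) has a chloro substituent but the Cl is not on a carbonyl carbon.
(C) has a chloro substituent but the Cl is not on a carbonyl carbon.
(D) contains an acyl chloride (-C(=O)Cl), which satisfies every atom and bond constraint.
So the answer is (D).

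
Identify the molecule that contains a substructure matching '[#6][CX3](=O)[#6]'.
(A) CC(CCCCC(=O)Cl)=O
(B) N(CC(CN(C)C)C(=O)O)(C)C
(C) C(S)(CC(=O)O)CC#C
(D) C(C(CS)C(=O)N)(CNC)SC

A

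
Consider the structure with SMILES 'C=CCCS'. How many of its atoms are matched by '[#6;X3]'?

The query [#6;X3] means: any carbon (aromatic or not) with three total connections.
Check the 5 heavy atoms by environment: 2× C (X4) → no; 2× C (X3) → match; 1× S (X2) → no.
That gives 2 matching atoms.

2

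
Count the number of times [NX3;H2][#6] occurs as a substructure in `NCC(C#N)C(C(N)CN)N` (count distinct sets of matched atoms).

[NX3;H2][#6] is the SMARTS for a primary amine: a trivalent nitrogen with two H attached to carbon.
The molecule carries 4 separate instances of a primary amino group (-NH2) meeting every constraint; each maps to a distinct set of atoms, giving 4 matches.

4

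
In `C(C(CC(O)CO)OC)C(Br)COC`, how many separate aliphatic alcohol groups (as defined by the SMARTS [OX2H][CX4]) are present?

[OX2H][CX4] is the SMARTS for an aliphatic alcohol: a hydroxyl oxygen bound to an sp3 (X4) carbon.
The molecule carries 2 separate instances of a hydroxyl group (-OH) meeting every constraint; each maps to a distinct set of atoms, giving 2 matches.

2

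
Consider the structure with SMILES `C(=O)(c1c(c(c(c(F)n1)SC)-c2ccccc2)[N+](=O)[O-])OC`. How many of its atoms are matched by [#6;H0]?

7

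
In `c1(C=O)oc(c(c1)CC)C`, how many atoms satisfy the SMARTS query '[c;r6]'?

0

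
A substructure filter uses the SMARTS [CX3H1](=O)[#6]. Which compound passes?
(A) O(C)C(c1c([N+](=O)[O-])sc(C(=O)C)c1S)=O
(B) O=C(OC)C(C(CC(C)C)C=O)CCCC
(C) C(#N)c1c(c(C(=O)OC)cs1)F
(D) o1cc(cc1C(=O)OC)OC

B

[CX3H1](=O)[#6] describes an sp2 carbon with one H, double-bonded to O and single-bonded to carbon (an aldehyde).
(A) has an acetyl/ketone group (-C(=O)CH3) but the carbonyl carbon has H0 (two carbon neighbours), not H1.
(B) contains an aldehyde (-CHO), which satisfies every atom and bond constraint.
(C) has a methyl-ester group (-C(=O)OCH3) but the carbonyl carbon has H0, not H1.
(D) has a methyl-ester group (-C(=O)OCH3) but the carbonyl carbon has H0, not H1.
So the answer is (B).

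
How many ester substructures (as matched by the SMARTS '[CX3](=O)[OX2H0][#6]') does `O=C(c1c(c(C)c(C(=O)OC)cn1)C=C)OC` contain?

[CX3](=O)[OX2H0][#6] is the SMARTS for an ester: a carbonyl carbon bonded to an oxygen that is itself bonded to carbon (no H on that O).
The molecule carries 2 separate instances of a methyl-ester group (-C(=O)OCH3) meeting every constraint; each maps to a distinct set of atoms, giving 2 matches.

2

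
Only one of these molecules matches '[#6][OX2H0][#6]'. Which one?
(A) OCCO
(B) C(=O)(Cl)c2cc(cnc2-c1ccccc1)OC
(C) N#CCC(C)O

[#6][OX2H0][#6] describes an aliphatic oxygen bridging two carbons with no H on the oxygen (an ether).
(A) has a hydroxyl group (-OH) but the oxygen has H1, not H0 bridging two carbons.
(B) contains a methoxy ether (-OCH3), which satisfies every atom and bond constraint.
(C) has a hydroxyl group (-OH) but the oxygen has H1, not H0 bridging two carbons.
So the answer is (B).

B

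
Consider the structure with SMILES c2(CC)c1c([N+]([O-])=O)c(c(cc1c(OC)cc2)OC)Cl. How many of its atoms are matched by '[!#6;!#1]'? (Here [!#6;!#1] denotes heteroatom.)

6

The query [!#6;!#1] means: not carbon and not hydrogen — any heteroatom.
Check the 20 heavy atoms by environment: 10× c (aromatic) → no; 3× O → match; 4× C → no; 1× N (charge +1) → match; 1× O (charge -1) → match; 1× Cl → match.
Summing the matching environments: 3 + 1 + 1 + 1 = 6 matching atoms.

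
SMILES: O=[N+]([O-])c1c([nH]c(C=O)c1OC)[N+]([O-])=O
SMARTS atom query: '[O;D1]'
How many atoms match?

5

Check the 15 heavy atoms by environment: 1× n (aromatic, D2) → no; 4× c (aromatic, D3) → no; 2× N (charge +1, D3) → no; 2× O (charge -1, D1) → match; 3× O (D1) → match; 1× O (D2) → no; 1× C (D1) → no; 1× C (D2) → no.
Summing the matching environments: 2 + 3 = 5 matching atoms.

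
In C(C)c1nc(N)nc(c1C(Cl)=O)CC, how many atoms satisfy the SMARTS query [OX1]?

1

The query [OX1] means: aliphatic oxygen with one total connection — typically a carbonyl =O or an oxide.
Check the 14 heavy atoms by environment: 2× n (aromatic, X2) → no; 4× c (aromatic, X3) → no; 1× C (X3) → no; 1× O (X1) → match; 1× Cl (X1) → no; 1× N (X3) → no; 4× C (X4) → no.
That gives 1 matching atom.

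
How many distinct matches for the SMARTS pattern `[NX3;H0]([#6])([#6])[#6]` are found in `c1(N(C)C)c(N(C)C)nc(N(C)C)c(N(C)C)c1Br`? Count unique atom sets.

[NX3;H0]([#6])([#6])[#6] is the SMARTS for a tertiary amine: a trivalent nitrogen with no H, bonded to three carbons.
The molecule carries 4 separate instances of a dimethylamino group (-N(CH3)2) meeting every constraint; each maps to a distinct set of atoms, giving 4 matches.

4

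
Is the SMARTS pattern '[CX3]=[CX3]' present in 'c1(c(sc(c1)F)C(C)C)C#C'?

No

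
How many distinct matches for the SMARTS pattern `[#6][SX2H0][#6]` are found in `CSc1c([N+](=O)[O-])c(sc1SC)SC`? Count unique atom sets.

3

[#6][SX2H0][#6] is the SMARTS for a thioether: an aliphatic sulfur bridging two carbons with no H on the sulfur.
The molecule carries 3 separate instances of a methylthio ether (-SCH3) meeting every constraint; each maps to a distinct set of atoms, giving 3 matches.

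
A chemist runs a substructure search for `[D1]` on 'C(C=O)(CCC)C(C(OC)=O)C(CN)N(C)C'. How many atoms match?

The query [D1] means: atom with exactly one heavy-atom neighbour (degree 1).
Check the 17 heavy atoms by environment: 4× C (D2) → no; 4× C (D3) → no; 4× C (D1) → match; 1× N (D3) → no; 2× O (D1) → match; 1× N (D1) → match; 1× O (D2) → no.
Summing the matching environments: 4 + 2 + 1 = 7 matching atoms.

7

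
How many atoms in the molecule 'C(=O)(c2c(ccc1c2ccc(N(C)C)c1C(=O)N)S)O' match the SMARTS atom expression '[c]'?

The query [c] means: lowercase c matches aromatic carbon only.
Check the 20 heavy atoms by environment: 10× c (aromatic) → match; 4× C → no; 3× O → no; 2× N → no; 1× S → no.
That gives 10 matching atoms.

10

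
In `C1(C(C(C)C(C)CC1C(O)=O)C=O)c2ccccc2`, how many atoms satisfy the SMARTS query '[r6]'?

12

Check the 19 heavy atoms by environment: 6× C (in 6-ring) → match; 6× c (aromatic, in 6-ring) → match; 4× C (acyclic) → no; 3× O (acyclic) → no.
Summing the matching environments: 6 + 6 = 12 matching atoms.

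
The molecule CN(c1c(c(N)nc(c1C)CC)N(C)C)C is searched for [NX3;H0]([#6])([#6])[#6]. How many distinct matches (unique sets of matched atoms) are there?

[NX3;H0]([#6])([#6])[#6] is the SMARTS for a tertiary amine: a trivalent nitrogen with no H, bonded to three carbons.
The molecule carries 2 separate instances of a dimethylamino group (-N(CH3)2) meeting every constraint; each maps to a distinct set of atoms, giving 2 matches.

2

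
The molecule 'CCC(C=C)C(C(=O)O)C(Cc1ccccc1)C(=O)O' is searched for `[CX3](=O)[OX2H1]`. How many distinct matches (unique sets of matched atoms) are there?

[CX3](=O)[OX2H1] is the SMARTS for a carboxylic acid: an sp2 carbon double-bonded to O and single-bonded to an -OH oxygen.
The molecule carries 2 separate instances of a carboxylic acid group (-C(=O)OH) meeting every constraint; each maps to a distinct set of atoms, giving 2 matches.

2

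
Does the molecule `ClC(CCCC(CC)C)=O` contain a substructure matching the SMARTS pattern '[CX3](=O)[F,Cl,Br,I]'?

Yes

The pattern [CX3](=O)[F,Cl,Br,I] describes a carbonyl carbon bonded to a halogen — an acyl halide.
The molecule carries an acyl chloride (-C(=O)Cl), whose atoms satisfy every constraint of the query, so the pattern matches.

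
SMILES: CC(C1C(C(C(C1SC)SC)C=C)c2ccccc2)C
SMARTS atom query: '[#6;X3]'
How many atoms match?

8

The query [#6;X3] means: any carbon (aromatic or not) with three total connections.
Check the 20 heavy atoms by environment: 10× C (X4) → no; 2× C (X3) → match; 2× S (X2) → no; 6× c (aromatic, X3) → match.
Summing the matching environments: 2 + 6 = 8 matching atoms.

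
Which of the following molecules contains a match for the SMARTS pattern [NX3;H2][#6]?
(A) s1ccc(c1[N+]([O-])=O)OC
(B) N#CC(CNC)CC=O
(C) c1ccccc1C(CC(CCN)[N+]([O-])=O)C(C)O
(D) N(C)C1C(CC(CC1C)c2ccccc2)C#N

C

[NX3;H2][#6] describes a trivalent nitrogen with two H attached to carbon (a primary amine).
(A) has a nitro group (-[N+](=O)[O-]) but the nitrogen is [N+] with no H, not NX3H2.
(B) has an N-methylamino group (-NHCH3) but the nitrogen bears two carbons and only one H (H1), not H2.
(C) contains a primary amino group (-NH2), which satisfies every atom and bond constraint.
(D) has a nitrile (-C#N) but the nitrogen is NX1 (triple-bonded), not NX3 with two H.
So the answer is (C).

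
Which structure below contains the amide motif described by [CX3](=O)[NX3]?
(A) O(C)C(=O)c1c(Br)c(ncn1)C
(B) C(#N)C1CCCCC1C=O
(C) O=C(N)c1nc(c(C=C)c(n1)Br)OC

C

[CX3](=O)[NX3] describes a carbonyl carbon bonded to a trivalent nitrogen (an amide).
(A) has a methyl-ester group (-C(=O)OCH3) but the carbonyl is bonded to O, not to an NX3 nitrogen.
(B) has a nitrile (-C#N) but the nitrile N is NX1 (triple-bonded), not NX3.
(C) contains a primary amide (-C(=O)NH2), which satisfies every atom and bond constraint.
So the answer is (C).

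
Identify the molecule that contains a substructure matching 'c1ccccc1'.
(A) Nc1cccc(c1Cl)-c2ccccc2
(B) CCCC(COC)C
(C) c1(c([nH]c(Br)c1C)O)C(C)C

A

c1ccccc1 describes six aromatic carbons in a ring (a benzene ring).
(A) contains a phenyl ring, which satisfies every atom and bond constraint.
(B) has a methyl group (-CH3) but no six-membered all-carbon aromatic ring is present.
(C) has a methyl group (-CH3) but no six-membered all-carbon aromatic ring is present.
So the answer is (A).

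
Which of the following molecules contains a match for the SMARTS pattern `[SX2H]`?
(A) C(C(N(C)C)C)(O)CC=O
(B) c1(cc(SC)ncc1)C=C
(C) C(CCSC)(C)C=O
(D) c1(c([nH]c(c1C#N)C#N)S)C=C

[SX2H] describes an aliphatic sulfur with two connections, one being H (a thiol).
(A) has a hydroxyl group (-OH) but it is an -OH, not an -SH.
(B) has a methylthio ether (-SCH3) but the sulfur has H0 (bonded to two carbons), not H1.
(C) has a methylthio ether (-SCH3) but the sulfur has H0 (bonded to two carbons), not H1.
(D) contains a thiol (-SH), which satisfies every atom and bond constraint.
So the answer is (D).

D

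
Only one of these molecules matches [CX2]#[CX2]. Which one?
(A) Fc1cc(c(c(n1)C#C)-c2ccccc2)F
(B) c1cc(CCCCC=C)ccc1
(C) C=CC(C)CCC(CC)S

[CX2]#[CX2] describes a carbon-carbon triple bond (an alkyne).
(A) contains an ethynyl group (-C#CH), which satisfies every atom and bond constraint.
(B) has a vinyl group (-CH=CH2) but the C=C is a double bond; both carbons are CX3, not CX2.
(C) has a vinyl group (-CH=CH2) but the C=C is a double bond; both carbons are CX3, not CX2.
So the answer is (A).

A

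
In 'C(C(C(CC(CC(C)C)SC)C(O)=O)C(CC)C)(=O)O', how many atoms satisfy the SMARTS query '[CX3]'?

2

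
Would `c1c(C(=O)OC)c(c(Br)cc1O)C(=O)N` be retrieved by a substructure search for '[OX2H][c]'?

Yes

The pattern [OX2H][c] describes a hydroxyl oxygen attached to an aromatic carbon — a phenol.
The molecule carries a hydroxyl group (-OH), whose atoms satisfy every constraint of the query, so the pattern matches.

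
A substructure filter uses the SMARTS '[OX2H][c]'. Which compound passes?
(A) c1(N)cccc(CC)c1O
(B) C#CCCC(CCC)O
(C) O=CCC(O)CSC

A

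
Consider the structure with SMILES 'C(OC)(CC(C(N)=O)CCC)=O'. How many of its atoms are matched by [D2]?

The query [D2] means: atom with exactly two heavy-atom neighbours.
Check the 12 heavy atoms by environment: 3× C (D2) → match; 3× C (D3) → no; 2× C (D1) → no; 2× O (D1) → no; 1× N (D1) → no; 1× O (D2) → match.
Summing the matching environments: 3 + 1 = 4 matching atoms.

4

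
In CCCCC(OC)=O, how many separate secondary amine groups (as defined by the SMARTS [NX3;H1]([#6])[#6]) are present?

[NX3;H1]([#6])[#6] is the SMARTS for a secondary amine: a trivalent nitrogen with one H, bonded to two carbons.
No fragment in the molecule satisfies every constraint, giving 0 matches.

0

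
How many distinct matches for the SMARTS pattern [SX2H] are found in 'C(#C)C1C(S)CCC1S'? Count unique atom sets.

2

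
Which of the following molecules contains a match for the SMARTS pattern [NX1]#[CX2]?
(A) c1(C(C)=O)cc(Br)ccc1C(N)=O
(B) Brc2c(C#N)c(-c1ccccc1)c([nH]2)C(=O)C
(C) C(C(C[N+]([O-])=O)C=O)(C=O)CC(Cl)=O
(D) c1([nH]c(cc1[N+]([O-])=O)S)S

B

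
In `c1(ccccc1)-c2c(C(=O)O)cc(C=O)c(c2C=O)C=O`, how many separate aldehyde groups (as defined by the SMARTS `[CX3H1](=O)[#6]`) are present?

3

[CX3H1](=O)[#6] is the SMARTS for an aldehyde: an sp2 carbon with one H, double-bonded to O and single-bonded to carbon.
The molecule carries 3 separate instances of an aldehyde (-CHO) meeting every constraint; each maps to a distinct set of atoms, giving 3 matches.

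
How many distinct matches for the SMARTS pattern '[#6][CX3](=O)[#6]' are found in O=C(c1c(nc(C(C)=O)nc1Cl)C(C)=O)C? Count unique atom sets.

[#6][CX3](=O)[#6] is the SMARTS for a ketone: a carbonyl carbon (no H) flanked by two carbons.
The molecule carries 3 separate instances of an acetyl/ketone group (-C(=O)CH3) meeting every constraint; each maps to a distinct set of atoms, giving 3 matches.

3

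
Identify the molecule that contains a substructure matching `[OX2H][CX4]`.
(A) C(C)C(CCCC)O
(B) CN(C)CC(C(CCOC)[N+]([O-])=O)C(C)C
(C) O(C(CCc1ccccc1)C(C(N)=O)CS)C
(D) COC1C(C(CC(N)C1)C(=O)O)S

A

[OX2H][CX4] describes a hydroxyl oxygen bound to an sp3 (X4) carbon (an aliphatic alcohol).
(A) contains a hydroxyl group (-OH), which satisfies every atom and bond constraint.
(B) has a methoxy ether (-OCH3) but the oxygen has H0 (ether), not H1.
(C) has a methoxy ether (-OCH3) but the oxygen has H0 (ether), not H1.
(D) has a methoxy ether (-OCH3) but the oxygen has H0 (ether), not H1.
So the answer is (A).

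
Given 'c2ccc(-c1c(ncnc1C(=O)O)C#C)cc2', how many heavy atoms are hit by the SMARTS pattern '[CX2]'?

2

The query [CX2] means: C with X2: aliphatic carbon with exactly 2 total connections.
Check the 17 heavy atoms by environment: 2× n (aromatic, X2) → no; 10× c (aromatic, X3) → no; 1× C (X3) → no; 1× O (X1) → no; 1× O (X2) → no; 2× C (X2) → match.
That gives 2 matching atoms.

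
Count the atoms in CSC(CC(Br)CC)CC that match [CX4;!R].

8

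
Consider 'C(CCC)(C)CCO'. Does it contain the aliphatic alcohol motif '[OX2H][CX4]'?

Yes

The pattern [OX2H][CX4] describes a hydroxyl oxygen bound to an sp3 (X4) carbon — an aliphatic alcohol.
The molecule carries a hydroxyl group (-OH), whose atoms satisfy every constraint of the query, so the pattern matches.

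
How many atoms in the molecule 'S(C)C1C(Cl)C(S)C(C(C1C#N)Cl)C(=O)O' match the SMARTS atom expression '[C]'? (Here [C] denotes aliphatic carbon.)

Check the 16 heavy atoms by environment: 9× C → match; 2× O → no; 1× N → no; 2× S → no; 2× Cl → no.
That gives 9 matching atoms.

9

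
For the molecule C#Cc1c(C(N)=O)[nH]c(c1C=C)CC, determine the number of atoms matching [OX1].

1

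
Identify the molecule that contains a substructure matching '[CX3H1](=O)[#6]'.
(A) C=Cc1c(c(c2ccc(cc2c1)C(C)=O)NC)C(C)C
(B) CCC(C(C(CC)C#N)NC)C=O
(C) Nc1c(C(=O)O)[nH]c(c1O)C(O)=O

B

[CX3H1](=O)[#6] describes an sp2 carbon with one H, double-bonded to O and single-bonded to carbon (an aldehyde).
(A) has an acetyl/ketone group (-C(=O)CH3) but the carbonyl carbon has H0 (two carbon neighbours), not H1.
(B) contains an aldehyde (-CHO), which satisfies every atom and bond constraint.
(C) has a carboxylic acid group (-C(=O)OH) but the carbonyl carbon has H0 and is bonded to O, not H1.
So the answer is (B).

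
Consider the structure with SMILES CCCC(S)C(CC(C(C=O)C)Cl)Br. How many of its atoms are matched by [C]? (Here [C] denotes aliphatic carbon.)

10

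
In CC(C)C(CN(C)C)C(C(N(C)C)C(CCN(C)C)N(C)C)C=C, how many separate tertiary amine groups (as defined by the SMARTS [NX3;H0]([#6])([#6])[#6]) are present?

[NX3;H0]([#6])([#6])[#6] is the SMARTS for a tertiary amine: a trivalent nitrogen with no H, bonded to three carbons.
The molecule carries 4 separate instances of a dimethylamino group (-N(CH3)2) meeting every constraint; each maps to a distinct set of atoms, giving 4 matches.

4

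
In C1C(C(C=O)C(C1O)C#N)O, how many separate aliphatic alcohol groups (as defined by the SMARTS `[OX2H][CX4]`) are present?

[OX2H][CX4] is the SMARTS for an aliphatic alcohol: a hydroxyl oxygen bound to an sp3 (X4) carbon.
The molecule carries 2 separate instances of a hydroxyl group (-OH) meeting every constraint; each maps to a distinct set of atoms, giving 2 matches.

2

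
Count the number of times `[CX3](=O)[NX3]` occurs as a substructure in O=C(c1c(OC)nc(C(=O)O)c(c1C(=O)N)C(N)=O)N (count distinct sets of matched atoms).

3

[CX3](=O)[NX3] is the SMARTS for an amide: a carbonyl carbon bonded to a trivalent nitrogen.
The molecule carries 3 separate instances of a primary amide (-C(=O)NH2) meeting every constraint; each maps to a distinct set of atoms, giving 3 matches.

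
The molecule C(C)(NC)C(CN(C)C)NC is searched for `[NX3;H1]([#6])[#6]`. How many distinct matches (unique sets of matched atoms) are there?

[NX3;H1]([#6])[#6] is the SMARTS for a secondary amine: a trivalent nitrogen with one H, bonded to two carbons.
The molecule carries 2 separate instances of an N-methylamino group (-NHCH3) meeting every constraint; each maps to a distinct set of atoms, giving 2 matches.

2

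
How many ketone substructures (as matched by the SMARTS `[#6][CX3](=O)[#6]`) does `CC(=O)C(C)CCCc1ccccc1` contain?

1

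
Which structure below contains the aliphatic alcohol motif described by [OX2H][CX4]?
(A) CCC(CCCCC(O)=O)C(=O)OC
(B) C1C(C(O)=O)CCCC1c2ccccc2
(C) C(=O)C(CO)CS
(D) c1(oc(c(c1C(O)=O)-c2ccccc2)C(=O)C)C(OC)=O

[OX2H][CX4] describes a hydroxyl oxygen bound to an sp3 (X4) carbon (an aliphatic alcohol).
(A) has a carboxylic acid group (-C(=O)OH) but the -OH is on a CX3 carbonyl carbon, not a CX4 carbon.
(B) has a carboxylic acid group (-C(=O)OH) but the -OH is on a CX3 carbonyl carbon, not a CX4 carbon.
(C) contains a hydroxyl group (-OH), which satisfies every atom and bond constraint.
(D) has a carboxylic acid group (-C(=O)OH) but the -OH is on a CX3 carbonyl carbon, not a CX4 carbon.
So the answer is (C).

C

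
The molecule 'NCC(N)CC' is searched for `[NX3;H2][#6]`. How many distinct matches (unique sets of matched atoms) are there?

2

[NX3;H2][#6] is the SMARTS for a primary amine: a trivalent nitrogen with two H attached to carbon.
The molecule carries 2 separate instances of a primary amino group (-NH2) meeting every constraint; each maps to a distinct set of atoms, giving 2 matches.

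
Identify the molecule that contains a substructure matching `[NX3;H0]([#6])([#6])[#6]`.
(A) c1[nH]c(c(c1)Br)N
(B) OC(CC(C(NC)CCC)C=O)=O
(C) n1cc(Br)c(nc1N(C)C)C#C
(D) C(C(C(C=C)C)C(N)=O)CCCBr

[NX3;H0]([#6])([#6])[#6] describes a trivalent nitrogen with no H, bonded to three carbons (a tertiary amine).
(A) has a primary amino group (-NH2) but the nitrogen has H2, not H0 with three carbons.
(B) has an N-methylamino group (-NHCH3) but the nitrogen still has one H (H1), not H0.
(C) contains a dimethylamino group (-N(CH3)2), which satisfies every atom and bond constraint.
(D) has a primary amide (-C(=O)NH2) but the amide nitrogen has H2 and only one carbon neighbour.
So the answer is (C).

C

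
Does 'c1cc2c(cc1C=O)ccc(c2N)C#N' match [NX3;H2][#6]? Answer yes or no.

Yes

The pattern [NX3;H2][#6] describes a trivalent nitrogen with two H attached to carbon — a primary amine.
The molecule carries a primary amino group (-NH2), whose atoms satisfy every constraint of the query, so the pattern matches.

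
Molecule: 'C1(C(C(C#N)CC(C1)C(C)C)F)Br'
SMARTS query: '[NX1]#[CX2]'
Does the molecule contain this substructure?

Yes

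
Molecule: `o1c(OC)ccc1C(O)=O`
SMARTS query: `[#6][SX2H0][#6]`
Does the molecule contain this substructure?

The pattern [#6][SX2H0][#6] describes an aliphatic sulfur bridging two carbons with no H on the sulfur — a thioether.
The closest candidate here is a methoxy ether (-OCH3), but the bridging atom is O, not S. No other fragment satisfies the full query, so there is no match.

No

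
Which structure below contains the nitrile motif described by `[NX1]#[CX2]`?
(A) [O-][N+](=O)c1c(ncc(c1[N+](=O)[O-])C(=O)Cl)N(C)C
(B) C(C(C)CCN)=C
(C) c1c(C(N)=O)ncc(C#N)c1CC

C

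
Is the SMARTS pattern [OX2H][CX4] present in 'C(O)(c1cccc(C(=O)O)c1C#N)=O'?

No

The pattern [OX2H][CX4] describes a hydroxyl oxygen bound to an sp3 (X4) carbon — an aliphatic alcohol.
The closest candidate here is a carboxylic acid group (-C(=O)OH), but the -OH is on a CX3 carbonyl carbon, not a CX4 carbon. No other fragment satisfies the full query, so there is no match.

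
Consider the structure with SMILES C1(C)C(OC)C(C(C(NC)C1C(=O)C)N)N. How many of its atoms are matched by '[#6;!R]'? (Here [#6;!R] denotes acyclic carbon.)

Check the 16 heavy atoms by environment: 6× C (in 6-ring) → no; 5× C (acyclic) → match; 2× O (acyclic) → no; 3× N (acyclic) → no.
That gives 5 matching atoms.

5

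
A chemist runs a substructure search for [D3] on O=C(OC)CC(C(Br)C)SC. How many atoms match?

3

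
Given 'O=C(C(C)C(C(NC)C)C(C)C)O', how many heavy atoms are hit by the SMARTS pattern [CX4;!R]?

9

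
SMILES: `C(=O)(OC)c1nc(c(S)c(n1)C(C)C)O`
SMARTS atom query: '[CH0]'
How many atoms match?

1

The query [CH0] means: aliphatic carbon with no attached hydrogen.
Check the 15 heavy atoms by environment: 2× n (aromatic, H0) → no; 4× c (aromatic, H0) → no; 1× C (H0) → match; 2× O (H0) → no; 3× C (H3) → no; 1× O (H1) → no; 1× C (H1) → no; 1× S (H1) → no.
That gives 1 matching atom.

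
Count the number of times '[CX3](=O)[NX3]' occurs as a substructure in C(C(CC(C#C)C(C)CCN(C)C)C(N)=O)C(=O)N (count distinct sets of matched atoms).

2

[CX3](=O)[NX3] is the SMARTS for an amide: a carbonyl carbon bonded to a trivalent nitrogen.
The molecule carries 2 separate instances of a primary amide (-C(=O)NH2) meeting every constraint; each maps to a distinct set of atoms, giving 2 matches.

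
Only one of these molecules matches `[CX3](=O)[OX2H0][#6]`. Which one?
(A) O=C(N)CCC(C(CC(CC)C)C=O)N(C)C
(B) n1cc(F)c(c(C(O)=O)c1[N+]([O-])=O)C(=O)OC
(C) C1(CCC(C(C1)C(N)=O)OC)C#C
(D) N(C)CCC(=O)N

[CX3](=O)[OX2H0][#6] describes a carbonyl carbon bonded to an oxygen that is itself bonded to carbon (no H on that O) (an ester).
(A) has a primary amide (-C(=O)NH2) but the carbonyl is bonded to N, not to an O-C linkage.
(B) contains a methyl-ester group (-C(=O)OCH3), which satisfies every atom and bond constraint.
(C) has a methoxy ether (-OCH3) but the ether oxygen is not adjacent to a C=O carbon.
(D) has a primary amide (-C(=O)NH2) but the carbonyl is bonded to N, not to an O-C linkage.
So the answer is (B).

B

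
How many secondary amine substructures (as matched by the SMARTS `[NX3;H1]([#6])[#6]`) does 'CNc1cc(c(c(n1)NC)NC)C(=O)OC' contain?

3

[NX3;H1]([#6])[#6] is the SMARTS for a secondary amine: a trivalent nitrogen with one H, bonded to two carbons.
The molecule carries 3 separate instances of an N-methylamino group (-NHCH3) meeting every constraint; each maps to a distinct set of atoms, giving 3 matches.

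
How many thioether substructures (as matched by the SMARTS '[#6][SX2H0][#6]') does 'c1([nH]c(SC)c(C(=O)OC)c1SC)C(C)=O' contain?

2

[#6][SX2H0][#6] is the SMARTS for a thioether: an aliphatic sulfur bridging two carbons with no H on the sulfur.
The molecule carries 2 separate instances of a methylthio ether (-SCH3) meeting every constraint; each maps to a distinct set of atoms, giving 2 matches.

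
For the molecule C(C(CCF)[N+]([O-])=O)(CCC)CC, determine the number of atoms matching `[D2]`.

5

The query [D2] means: atom with exactly two heavy-atom neighbours.
Check the 13 heavy atoms by environment: 5× C (D2) → match; 2× C (D3) → no; 2× C (D1) → no; 1× F (D1) → no; 1× N (charge +1, D3) → no; 1× O (charge -1, D1) → no; 1× O (D1) → no.
That gives 5 matching atoms.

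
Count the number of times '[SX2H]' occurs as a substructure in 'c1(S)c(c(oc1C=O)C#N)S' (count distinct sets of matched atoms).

[SX2H] is the SMARTS for a thiol: an aliphatic sulfur with two connections, one being H.
The molecule carries 2 separate instances of a thiol (-SH) meeting every constraint; each maps to a distinct set of atoms, giving 2 matches.

2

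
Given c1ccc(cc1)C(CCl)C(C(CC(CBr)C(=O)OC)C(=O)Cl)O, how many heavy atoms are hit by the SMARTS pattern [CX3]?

2

Check the 23 heavy atoms by environment: 8× C (X4) → no; 2× C (X3) → match; 2× O (X1) → no; 2× Cl (X1) → no; 6× c (aromatic, X3) → no; 2× O (X2) → no; 1× Br (X1) → no.
That gives 2 matching atoms.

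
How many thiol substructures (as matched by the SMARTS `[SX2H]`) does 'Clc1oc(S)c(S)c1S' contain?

3

[SX2H] is the SMARTS for a thiol: an aliphatic sulfur with two connections, one being H.
The molecule carries 3 separate instances of a thiol (-SH) meeting every constraint; each maps to a distinct set of atoms, giving 3 matches.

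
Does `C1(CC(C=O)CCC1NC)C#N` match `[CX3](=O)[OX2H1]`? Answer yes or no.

The pattern [CX3](=O)[OX2H1] describes an sp2 carbon double-bonded to O and single-bonded to an -OH oxygen — a carboxylic acid.
The closest candidate here is an aldehyde (-CHO), but there is no singly-bonded oxygen on the carbonyl carbon. No other fragment satisfies the full query, so there is no match.

No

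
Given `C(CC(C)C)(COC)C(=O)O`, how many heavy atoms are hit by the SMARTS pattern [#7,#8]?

3

Check the 11 heavy atoms by environment: 8× C → no; 3× O → match.
That gives 3 matching atoms.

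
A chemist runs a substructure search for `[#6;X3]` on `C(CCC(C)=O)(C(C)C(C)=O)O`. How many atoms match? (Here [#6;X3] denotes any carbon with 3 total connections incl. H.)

2

The query [#6;X3] means: any carbon (aromatic or not) with three total connections.
Check the 12 heavy atoms by environment: 7× C (X4) → no; 2× C (X3) → match; 2× O (X1) → no; 1× O (X2) → no.
That gives 2 matching atoms.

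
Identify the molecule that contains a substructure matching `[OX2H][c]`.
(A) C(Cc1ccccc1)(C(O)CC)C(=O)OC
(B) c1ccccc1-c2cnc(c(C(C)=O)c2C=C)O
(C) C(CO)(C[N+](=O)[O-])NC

B

[OX2H][c] describes a hydroxyl oxygen attached to an aromatic carbon (a phenol).
(A) has a hydroxyl group (-OH) but the -OH is on an aliphatic carbon, not an aromatic c.
(B) contains a hydroxyl group (-OH), which satisfies every atom and bond constraint.
(C) has a hydroxyl group (-OH) but the -OH is on an aliphatic carbon, not an aromatic c.
So the answer is (B).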